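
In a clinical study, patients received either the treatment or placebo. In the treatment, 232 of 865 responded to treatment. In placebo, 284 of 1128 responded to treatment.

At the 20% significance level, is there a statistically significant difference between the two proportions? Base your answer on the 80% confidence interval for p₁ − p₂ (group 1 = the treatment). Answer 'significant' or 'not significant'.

p̂₁ = 232/865 = 0.2682 and p̂₂ = 284/1128 = 0.2518.
SE₁ = √(p̂₁(1−p̂₁)/n₁) = √(0.2682·0.7318/865) = 0.01506; SE₂ = √(0.2518·0.7482/1128) = 0.01292.
Independent samples: SE of the difference = √(SE₁² + SE₂²) = √(0.0002268036 + 0.0001669264) = 0.01984.
z* for 80% confidence is 1.282, so the margin of error is 1.282 × 0.01984 = 0.02543.
Point estimate p̂₁ − p̂₂ = 0.2682 − 0.2518 = 0.0164.
0.0164 ± 0.02543 → (-0.00903, 0.04183).
The interval (-0.00903, 0.04183) contains 0, so the difference is not significant.

not significant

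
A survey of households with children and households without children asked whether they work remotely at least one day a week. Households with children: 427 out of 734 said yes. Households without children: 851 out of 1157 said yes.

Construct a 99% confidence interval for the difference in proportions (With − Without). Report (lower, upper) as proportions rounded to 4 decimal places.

p̂₁ = 427/734 = 0.5817 and p̂₂ = 851/1157 = 0.7355.
SE₁ = √(p̂₁(1−p̂₁)/n₁) = √(0.5817·0.4183/734) = 0.01821; SE₂ = √(0.7355·0.2645/1157) = 0.01297.
Independent samples: SE of the difference = √(SE₁² + SE₂²) = √(0.0003316041 + 0.0001682209) = 0.02236.
z* for 99% confidence is 2.576, so the margin of error is 2.576 × 0.02236 = 0.05760.
Point estimate p̂₁ − p̂₂ = 0.5817 − 0.7355 = -0.1538.
-0.1538 ± 0.05760 → (-0.2114, -0.0962).

(-0.2114, -0.0962)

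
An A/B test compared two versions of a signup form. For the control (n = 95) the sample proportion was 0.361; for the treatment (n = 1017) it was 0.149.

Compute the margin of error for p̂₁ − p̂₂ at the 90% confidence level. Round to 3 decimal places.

0.083

Each SE is √(p̂(1−p̂)/n): √(0.3610·0.6390/95) = 0.04928 and √(0.1490·0.8510/1017) = 0.01117.
SE(p̂₁ − p̂₂) = √(SE₁² + SE₂²) = √(0.0024285184 + 0.0001247689) = 0.05053, since the two samples are independent.
At 90% confidence z* = 1.645; margin = 1.645 × 0.05053 = 0.08312.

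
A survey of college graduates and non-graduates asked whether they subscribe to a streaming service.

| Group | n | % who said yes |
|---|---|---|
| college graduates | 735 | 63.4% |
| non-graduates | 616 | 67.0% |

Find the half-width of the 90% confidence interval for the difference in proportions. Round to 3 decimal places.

The two standard errors are √(0.6340×0.3660/735) = 0.01777 and √(0.6700×0.3300/616) = 0.01895.
Because the samples are independent, SE_diff = √(0.01777² + 0.01895²) = 0.02598.
Using z* = 1.645 for 90%, ME = 1.645 × 0.02598 = 0.04274.

0.043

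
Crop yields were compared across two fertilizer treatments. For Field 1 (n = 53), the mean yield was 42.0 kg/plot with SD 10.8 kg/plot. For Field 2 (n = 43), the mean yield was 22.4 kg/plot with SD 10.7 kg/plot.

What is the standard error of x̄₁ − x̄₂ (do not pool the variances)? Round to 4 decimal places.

2.2053

SE₁ = s₁/√n₁ = 10.8/√53 = 1.4835; SE₂ = 10.7/√43 = 1.6317.
Independent samples, unequal variances: SE_diff = √(SE₁² + SE₂²) = √(2.20077225 + 2.66244489) = 2.2053.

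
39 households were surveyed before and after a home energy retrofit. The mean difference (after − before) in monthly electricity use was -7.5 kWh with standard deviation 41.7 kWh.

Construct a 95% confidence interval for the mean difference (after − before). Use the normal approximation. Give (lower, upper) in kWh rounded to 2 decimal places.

(-20.59, 5.59)

This is a matched-pairs design, so SE = s_d/√n = 41.7/√39 = 6.6773.
Margin = 1.960 × 6.6773 = 13.0875; the interval is -7.5 ± 13.0875 = (-20.59, 5.59).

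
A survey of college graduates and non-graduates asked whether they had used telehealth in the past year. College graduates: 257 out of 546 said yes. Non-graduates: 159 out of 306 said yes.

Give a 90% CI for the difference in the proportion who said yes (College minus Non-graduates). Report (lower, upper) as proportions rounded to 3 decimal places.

First, p̂₁ = 257/546 = 0.4707; p̂₂ = 159/306 = 0.5196.
The two standard errors are √(0.4707×0.5293/546) = 0.02136 and √(0.5196×0.4804/306) = 0.02856.
Because the samples are independent, SE_diff = √(0.02136² + 0.02856²) = 0.03566.
Using z* = 1.645 for 90%, ME = 1.645 × 0.03566 = 0.05866.
p̂₁ − p̂₂ = -0.0489; interval -0.0489 ± 0.05866 gives (-0.108, 0.010).

(-0.108, 0.010)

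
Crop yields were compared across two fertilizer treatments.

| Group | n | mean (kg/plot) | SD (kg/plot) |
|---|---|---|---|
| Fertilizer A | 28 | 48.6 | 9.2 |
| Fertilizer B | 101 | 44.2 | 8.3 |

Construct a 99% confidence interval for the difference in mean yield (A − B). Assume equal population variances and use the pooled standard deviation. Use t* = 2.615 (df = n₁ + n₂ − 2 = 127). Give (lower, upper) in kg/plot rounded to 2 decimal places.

Pooled variance s_p² = [27·9.2² + 100·8.3²] / (28+101−2) = 72.2384, so s_p = 8.4993.
SE_diff = s_p·√(1/n₁ + 1/n₂) = 8.4993·√(1/28 + 1/101) = 1.8153.
t* = 2.615; margin = 2.615 × 1.8153 = 4.7470.
Difference = 48.6 − 44.2 = 4.4000.
4.4000 ± 4.7470 → (-0.35, 9.15).

(-0.35, 9.15)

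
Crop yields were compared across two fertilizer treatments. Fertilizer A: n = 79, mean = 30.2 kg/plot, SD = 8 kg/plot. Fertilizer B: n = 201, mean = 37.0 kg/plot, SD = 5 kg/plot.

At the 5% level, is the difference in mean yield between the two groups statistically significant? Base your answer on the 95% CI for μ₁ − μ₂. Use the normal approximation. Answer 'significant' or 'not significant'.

significant

Standard errors of each mean: 8/√79 = 0.9001 and 5/√201 = 0.3527.
SE(x̄₁ − x̄₂) = √(0.9001² + 0.3527²) = 0.9667 for independent samples with unequal variances.
With z* = 1.960, the margin is 1.960 × 0.9667 = 1.8947.
x̄₁ − x̄₂ = 30.2 − 37.0 = -6.8000; the interval is -6.8000 ± 1.8947 = (-8.6947, -4.9053).
The interval (-8.6947, -4.9053) does not contain 0, so the difference is significant.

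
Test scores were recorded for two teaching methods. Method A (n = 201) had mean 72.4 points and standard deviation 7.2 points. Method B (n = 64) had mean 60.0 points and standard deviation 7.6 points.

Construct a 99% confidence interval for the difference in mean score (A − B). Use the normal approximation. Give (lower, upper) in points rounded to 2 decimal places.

(9.63, 15.17)

Per-group SEs: s₁/√n₁ = 7.2/√201 = 0.5078, s₂/√n₂ = 7.6/√64 = 0.9500.
Unpooled SE of the difference: √(0.25786084 + 0.9025) = 1.0772.
Margin of error = z* · SE = 2.576 × 1.0772 = 2.7749.
x̄₁ − x̄₂ = 72.4 − 60.0 = 12.4000.
CI: 12.4000 ± 2.7749 = (9.63, 15.17).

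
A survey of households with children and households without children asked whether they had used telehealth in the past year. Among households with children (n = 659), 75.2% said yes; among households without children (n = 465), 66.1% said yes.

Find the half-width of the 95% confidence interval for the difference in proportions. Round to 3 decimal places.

0.054

The two standard errors are √(0.7520×0.2480/659) = 0.01682 and √(0.6610×0.3390/465) = 0.02195.
Because the samples are independent, SE_diff = √(0.01682² + 0.02195²) = 0.02765.
Using z* = 1.960 for 95%, ME = 1.960 × 0.02765 = 0.05419.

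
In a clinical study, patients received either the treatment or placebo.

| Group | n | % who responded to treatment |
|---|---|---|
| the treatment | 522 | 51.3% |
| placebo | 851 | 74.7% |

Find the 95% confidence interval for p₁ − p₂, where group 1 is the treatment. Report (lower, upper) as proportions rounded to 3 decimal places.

The two standard errors are √(0.5130×0.4870/522) = 0.02188 and √(0.7470×0.2530/851) = 0.01490.
Because the samples are independent, SE_diff = √(0.02188² + 0.01490²) = 0.02647.
Using z* = 1.960 for 95%, ME = 1.960 × 0.02647 = 0.05188.
p̂₁ − p̂₂ = -0.2340; interval -0.2340 ± 0.05188 gives (-0.286, -0.182).

(-0.286, -0.182)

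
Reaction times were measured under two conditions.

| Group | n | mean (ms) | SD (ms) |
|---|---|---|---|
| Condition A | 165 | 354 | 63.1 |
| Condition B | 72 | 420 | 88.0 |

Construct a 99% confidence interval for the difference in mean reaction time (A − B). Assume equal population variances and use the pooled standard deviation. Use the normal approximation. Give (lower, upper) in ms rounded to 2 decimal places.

(-92.03, -39.97)

Pooled variance s_p² = [164·63.1² + 71·88.0²] / (165+72−2) = 5118.3321, so s_p = 71.5425.
SE_diff = s_p·√(1/n₁ + 1/n₂) = 71.5425·√(1/165 + 1/72) = 10.1049.
z* = 2.576; margin = 2.576 × 10.1049 = 26.0302.
Difference = 354 − 420 = -66.0000.
-66.0000 ± 26.0302 → (-92.03, -39.97).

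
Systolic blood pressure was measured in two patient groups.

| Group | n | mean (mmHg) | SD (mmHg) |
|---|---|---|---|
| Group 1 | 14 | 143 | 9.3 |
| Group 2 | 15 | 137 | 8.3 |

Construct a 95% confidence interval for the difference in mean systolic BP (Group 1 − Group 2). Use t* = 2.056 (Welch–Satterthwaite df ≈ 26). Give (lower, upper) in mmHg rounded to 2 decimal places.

(-0.75, 12.75)

SE₁ = s₁/√n₁ = 9.3/√14 = 2.4855; SE₂ = 8.3/√15 = 2.1431.
Independent samples, unequal variances: SE_diff = √(SE₁² + SE₂²) = √(6.17771025 + 4.59287761) = 3.2819.
t* = 2.056, so margin of error = 2.056 × 3.2819 = 6.7476.
Difference in means = 143 − 137 = 6.0000.
6.0000 ± 6.7476 → (-0.75, 12.75).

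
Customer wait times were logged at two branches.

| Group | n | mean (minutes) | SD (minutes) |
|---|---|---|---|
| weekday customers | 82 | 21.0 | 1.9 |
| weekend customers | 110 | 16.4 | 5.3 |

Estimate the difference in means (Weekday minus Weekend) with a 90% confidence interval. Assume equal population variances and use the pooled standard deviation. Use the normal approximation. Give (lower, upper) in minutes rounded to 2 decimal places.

s_p = √[((n₁−1)s₁² + (n₂−1)s₂²)/(n₁+n₂−2)] = √[(81·1.9² + 109·5.3²)/190] = 4.2016.
SE = 4.2016·√(1/82 + 1/110) = 0.6130.
With z* = 1.645, margin = 1.645 × 0.6130 = 1.0084.
x̄₁ − x̄₂ = 21.0 − 16.4 = 4.6000; interval 4.6000 ± 1.0084 = (3.59, 5.61).

(3.59, 5.61)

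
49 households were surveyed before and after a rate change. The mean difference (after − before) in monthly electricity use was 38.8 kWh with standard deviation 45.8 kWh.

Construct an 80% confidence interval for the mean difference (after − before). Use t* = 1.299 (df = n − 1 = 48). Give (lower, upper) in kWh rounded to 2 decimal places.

(30.30, 47.30)

Paired design: SE = s_d/√n = 45.8/√49 = 6.5429.
t* = 1.299; margin of error = 1.299 × 6.5429 = 8.4992.
38.8 ± 8.4992 → (30.30, 47.30).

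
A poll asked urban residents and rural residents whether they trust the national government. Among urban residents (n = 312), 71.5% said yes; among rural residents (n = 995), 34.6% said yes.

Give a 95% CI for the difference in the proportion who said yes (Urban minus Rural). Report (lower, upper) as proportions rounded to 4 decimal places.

(0.3108, 0.4272)

Each SE is √(p̂(1−p̂)/n): √(0.7150·0.2850/312) = 0.02556 and √(0.3460·0.6540/995) = 0.01508.
SE(p̂₁ − p̂₂) = √(SE₁² + SE₂²) = √(0.0006533136 + 0.0002274064) = 0.02968, since the two samples are independent.
At 95% confidence z* = 1.960; margin = 1.960 × 0.02968 = 0.05817.
The difference is 0.7150 − 0.3460 = 0.3690, so the interval is 0.3690 ± 0.05817 = (0.3108, 0.4272).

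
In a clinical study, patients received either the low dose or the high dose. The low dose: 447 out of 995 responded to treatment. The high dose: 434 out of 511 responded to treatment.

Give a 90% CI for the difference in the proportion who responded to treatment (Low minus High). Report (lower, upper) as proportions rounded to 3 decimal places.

Sample proportions: 447/995 = 0.4492, 434/511 = 0.8493.
Each SE is √(p̂(1−p̂)/n): √(0.4492·0.5508/995) = 0.01577 and √(0.8493·0.1507/511) = 0.01583.
SE(p̂₁ − p̂₂) = √(SE₁² + SE₂²) = √(0.0002486929 + 0.0002505889) = 0.02234, since the two samples are independent.
At 90% confidence z* = 1.645; margin = 1.645 × 0.02234 = 0.03675.
The difference is 0.4492 − 0.8493 = -0.4001, so the interval is -0.4001 ± 0.03675 = (-0.437, -0.363).

(-0.437, -0.363)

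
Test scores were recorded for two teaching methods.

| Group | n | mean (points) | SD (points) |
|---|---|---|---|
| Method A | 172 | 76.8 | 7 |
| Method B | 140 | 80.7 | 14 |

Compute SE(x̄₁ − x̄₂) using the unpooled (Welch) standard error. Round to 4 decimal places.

SE₁ = s₁/√n₁ = 7/√172 = 0.5337; SE₂ = 14/√140 = 1.1832.
Independent samples, unequal variances: SE_diff = √(SE₁² + SE₂²) = √(0.28483569 + 1.39996224) = 1.2980.

1.2980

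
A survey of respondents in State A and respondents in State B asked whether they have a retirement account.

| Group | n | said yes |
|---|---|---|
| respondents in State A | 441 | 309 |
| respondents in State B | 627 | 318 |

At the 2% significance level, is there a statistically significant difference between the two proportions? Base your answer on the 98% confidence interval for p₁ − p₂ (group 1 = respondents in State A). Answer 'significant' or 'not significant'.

significant

p̂₁ = 309/441 = 0.7007 and p̂₂ = 318/627 = 0.5072.
SE₁ = √(p̂₁(1−p̂₁)/n₁) = √(0.7007·0.2993/441) = 0.02181; SE₂ = √(0.5072·0.4928/627) = 0.01997.
Independent samples: SE of the difference = √(SE₁² + SE₂²) = √(0.0004756761 + 0.0003988009) = 0.02957.
z* for 98% confidence is 2.326, so the margin of error is 2.326 × 0.02957 = 0.06878.
Point estimate p̂₁ − p̂₂ = 0.7007 − 0.5072 = 0.1935.
0.1935 ± 0.06878 → (0.12472, 0.26228).
The interval (0.12472, 0.26228) does not contain 0, so the difference is significant.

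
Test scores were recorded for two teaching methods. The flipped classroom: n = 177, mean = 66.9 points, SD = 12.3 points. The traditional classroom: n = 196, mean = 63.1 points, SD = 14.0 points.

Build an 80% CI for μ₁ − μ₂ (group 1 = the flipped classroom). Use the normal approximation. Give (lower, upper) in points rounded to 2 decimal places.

SE₁ = s₁/√n₁ = 12.3/√177 = 0.9245; SE₂ = 14.0/√196 = 1.0000.
Independent samples, unequal variances: SE_diff = √(SE₁² + SE₂²) = √(0.85470025 + 1.0) = 1.3619.
z* = 1.282, so margin of error = 1.282 × 1.3619 = 1.7460.
Difference in means = 66.9 − 63.1 = 3.8000.
3.8000 ± 1.7460 → (2.05, 5.55).

(2.05, 5.55)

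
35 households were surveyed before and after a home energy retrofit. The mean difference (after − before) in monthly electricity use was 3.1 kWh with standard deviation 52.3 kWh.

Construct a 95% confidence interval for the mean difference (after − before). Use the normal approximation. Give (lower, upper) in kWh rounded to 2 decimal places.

Paired design: SE = s_d/√n = 52.3/√35 = 8.8403.
z* = 1.960; margin of error = 1.960 × 8.8403 = 17.3270.
3.1 ± 17.3270 → (-14.23, 20.43).

(-14.23, 20.43)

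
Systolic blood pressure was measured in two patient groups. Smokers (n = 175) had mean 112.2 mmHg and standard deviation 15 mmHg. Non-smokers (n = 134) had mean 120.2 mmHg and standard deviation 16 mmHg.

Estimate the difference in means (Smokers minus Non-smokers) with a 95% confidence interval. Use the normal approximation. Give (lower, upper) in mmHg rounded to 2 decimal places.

(-11.50, -4.50)

Standard errors of each mean: 15/√175 = 1.1339 and 16/√134 = 1.3822.
SE(x̄₁ − x̄₂) = √(1.1339² + 1.3822²) = 1.7878 for independent samples with unequal variances.
With z* = 1.960, the margin is 1.960 × 1.7878 = 3.5041.
x̄₁ − x̄₂ = 112.2 − 120.2 = -8.0000; the interval is -8.0000 ± 3.5041 = (-11.50, -4.50).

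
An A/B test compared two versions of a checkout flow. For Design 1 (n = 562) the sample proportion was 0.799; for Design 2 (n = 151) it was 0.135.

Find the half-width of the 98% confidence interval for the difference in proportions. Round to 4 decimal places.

The two standard errors are √(0.7990×0.2010/562) = 0.01690 and √(0.1350×0.8650/151) = 0.02781.
Because the samples are independent, SE_diff = √(0.01690² + 0.02781²) = 0.03254.
Using z* = 2.326 for 98%, ME = 2.326 × 0.03254 = 0.07569.

0.0757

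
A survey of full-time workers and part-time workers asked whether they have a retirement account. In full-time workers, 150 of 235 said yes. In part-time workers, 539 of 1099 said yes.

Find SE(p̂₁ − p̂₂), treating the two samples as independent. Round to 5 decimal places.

0.03478

p̂₁ = 150/235 = 0.6383 and p̂₂ = 539/1099 = 0.4904.
SE₁ = √(p̂₁(1−p̂₁)/n₁) = √(0.6383·0.3617/235) = 0.03134; SE₂ = √(0.4904·0.5096/1099) = 0.01508.
Independent samples: SE of the difference = √(SE₁² + SE₂²) = √(0.0009821956 + 0.0002274064) = 0.03478.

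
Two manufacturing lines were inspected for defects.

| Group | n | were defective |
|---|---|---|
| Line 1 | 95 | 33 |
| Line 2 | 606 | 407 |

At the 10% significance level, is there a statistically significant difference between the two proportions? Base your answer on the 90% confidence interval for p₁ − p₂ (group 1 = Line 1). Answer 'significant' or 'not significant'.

significant

Sample proportions: 33/95 = 0.3474, 407/606 = 0.6716.
Each SE is √(p̂(1−p̂)/n): √(0.3474·0.6526/95) = 0.04885 and √(0.6716·0.3284/606) = 0.01908.
SE(p̂₁ − p̂₂) = √(SE₁² + SE₂²) = √(0.0023863225 + 0.0003640464) = 0.05244, since the two samples are independent.
At 90% confidence z* = 1.645; margin = 1.645 × 0.05244 = 0.08626.
The difference is 0.3474 − 0.6716 = -0.3242, so the interval is -0.3242 ± 0.08626 = (-0.41046, -0.23794).
The interval (-0.41046, -0.23794) does not contain 0, so the difference is significant.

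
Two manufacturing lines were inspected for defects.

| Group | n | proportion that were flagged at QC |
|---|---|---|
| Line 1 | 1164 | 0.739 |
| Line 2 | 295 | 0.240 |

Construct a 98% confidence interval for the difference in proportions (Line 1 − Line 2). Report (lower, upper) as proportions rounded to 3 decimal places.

The two standard errors are √(0.7390×0.2610/1164) = 0.01287 and √(0.2400×0.7600/295) = 0.02487.
Because the samples are independent, SE_diff = √(0.01287² + 0.02487²) = 0.02800.
Using z* = 2.326 for 98%, ME = 2.326 × 0.02800 = 0.06513.
p̂₁ − p̂₂ = 0.4990; interval 0.4990 ± 0.06513 gives (0.434, 0.564).

(0.434, 0.564)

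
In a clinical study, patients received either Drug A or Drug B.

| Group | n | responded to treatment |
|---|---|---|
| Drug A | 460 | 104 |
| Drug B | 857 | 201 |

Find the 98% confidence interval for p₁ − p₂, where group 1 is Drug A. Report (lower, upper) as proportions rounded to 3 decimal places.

Sample proportions: 104/460 = 0.2261, 201/857 = 0.2345.
Each SE is √(p̂(1−p̂)/n): √(0.2261·0.7739/460) = 0.01950 and √(0.2345·0.7655/857) = 0.01447.
SE(p̂₁ − p̂₂) = √(SE₁² + SE₂²) = √(0.00038025 + 0.0002093809) = 0.02428, since the two samples are independent.
At 98% confidence z* = 2.326; margin = 2.326 × 0.02428 = 0.05648.
The difference is 0.2261 − 0.2345 = -0.0084, so the interval is -0.0084 ± 0.05648 = (-0.065, 0.048).

(-0.065, 0.048)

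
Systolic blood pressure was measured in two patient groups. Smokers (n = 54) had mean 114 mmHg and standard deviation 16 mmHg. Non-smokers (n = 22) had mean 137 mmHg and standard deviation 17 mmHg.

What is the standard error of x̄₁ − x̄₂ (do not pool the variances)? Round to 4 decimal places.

SE₁ = s₁/√n₁ = 16/√54 = 2.1773; SE₂ = 17/√22 = 3.6244.
Independent samples, unequal variances: SE_diff = √(SE₁² + SE₂²) = √(4.74063529 + 13.13627536) = 4.2281.

4.2281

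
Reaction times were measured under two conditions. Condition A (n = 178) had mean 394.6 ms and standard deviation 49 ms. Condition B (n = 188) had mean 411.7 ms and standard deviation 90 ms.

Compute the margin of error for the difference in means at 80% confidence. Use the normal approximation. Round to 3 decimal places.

9.643

Per-group SEs: s₁/√n₁ = 49/√178 = 3.6727, s₂/√n₂ = 90/√188 = 6.5639.
Unpooled SE of the difference: √(13.48872529 + 43.08478321) = 7.5215.
Margin of error = z* · SE = 1.282 × 7.5215 = 9.6426.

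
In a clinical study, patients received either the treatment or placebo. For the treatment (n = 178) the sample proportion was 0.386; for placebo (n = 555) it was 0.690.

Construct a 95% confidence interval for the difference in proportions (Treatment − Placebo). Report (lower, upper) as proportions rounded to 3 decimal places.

(-0.385, -0.223)

The two standard errors are √(0.3860×0.6140/178) = 0.03649 and √(0.6900×0.3100/555) = 0.01963.
Because the samples are independent, SE_diff = √(0.03649² + 0.01963²) = 0.04143.
Using z* = 1.960 for 95%, ME = 1.960 × 0.04143 = 0.08120.
p̂₁ − p̂₂ = -0.3040; interval -0.3040 ± 0.08120 gives (-0.385, -0.223).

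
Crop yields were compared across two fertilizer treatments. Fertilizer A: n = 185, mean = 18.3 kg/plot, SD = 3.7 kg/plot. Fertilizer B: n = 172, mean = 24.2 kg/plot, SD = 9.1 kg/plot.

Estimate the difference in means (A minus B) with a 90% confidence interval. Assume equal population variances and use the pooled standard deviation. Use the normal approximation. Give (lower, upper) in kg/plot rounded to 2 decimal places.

(-7.09, -4.71)

Pooled variance s_p² = [184·3.7² + 171·9.1²] / (185+172−2) = 46.9844, so s_p = 6.8545.
SE_diff = s_p·√(1/n₁ + 1/n₂) = 6.8545·√(1/185 + 1/172) = 0.7260.
z* = 1.645; margin = 1.645 × 0.7260 = 1.1943.
Difference = 18.3 − 24.2 = -5.9000.
-5.9000 ± 1.1943 → (-7.09, -4.71).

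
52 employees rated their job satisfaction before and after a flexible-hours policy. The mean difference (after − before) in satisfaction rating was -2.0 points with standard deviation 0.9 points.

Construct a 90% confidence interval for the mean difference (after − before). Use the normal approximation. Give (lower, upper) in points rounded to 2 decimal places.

Paired design: SE = s_d/√n = 0.9/√52 = 0.1248.
z* = 1.645; margin of error = 1.645 × 0.1248 = 0.2053.
-2.0 ± 0.2053 → (-2.21, -1.79).

(-2.21, -1.79)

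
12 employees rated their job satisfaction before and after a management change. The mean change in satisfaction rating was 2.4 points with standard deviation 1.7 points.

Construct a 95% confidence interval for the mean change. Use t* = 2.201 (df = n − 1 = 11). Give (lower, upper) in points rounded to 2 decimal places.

Paired design: SE = s_d/√n = 1.7/√12 = 0.4907.
t* = 2.201; margin of error = 2.201 × 0.4907 = 1.0800.
2.4 ± 1.0800 → (1.32, 3.48).

(1.32, 3.48)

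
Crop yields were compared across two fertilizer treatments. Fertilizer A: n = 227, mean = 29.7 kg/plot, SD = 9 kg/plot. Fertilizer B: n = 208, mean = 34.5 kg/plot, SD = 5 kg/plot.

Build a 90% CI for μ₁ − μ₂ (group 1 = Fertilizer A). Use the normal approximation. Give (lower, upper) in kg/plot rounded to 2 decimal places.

(-5.94, -3.66)

Standard errors of each mean: 9/√227 = 0.5974 and 5/√208 = 0.3467.
SE(x̄₁ − x̄₂) = √(0.5974² + 0.3467²) = 0.6907 for independent samples with unequal variances.
With z* = 1.645, the margin is 1.645 × 0.6907 = 1.1362.
x̄₁ − x̄₂ = 29.7 − 34.5 = -4.8000; the interval is -4.8000 ± 1.1362 = (-5.94, -3.66).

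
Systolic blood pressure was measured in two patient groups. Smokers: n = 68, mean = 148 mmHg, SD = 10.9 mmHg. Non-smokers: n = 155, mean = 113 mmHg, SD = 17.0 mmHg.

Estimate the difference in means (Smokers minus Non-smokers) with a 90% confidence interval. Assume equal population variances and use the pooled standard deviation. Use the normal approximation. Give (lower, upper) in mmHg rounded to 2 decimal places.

(31.31, 38.69)

Pooled variance s_p² = [67·10.9² + 154·17.0²] / (68+155−2) = 237.4039, so s_p = 15.4079.
SE_diff = s_p·√(1/n₁ + 1/n₂) = 15.4079·√(1/68 + 1/155) = 2.2412.
z* = 1.645; margin = 1.645 × 2.2412 = 3.6868.
Difference = 148 − 113 = 35.0000.
35.0000 ± 3.6868 → (31.31, 38.69).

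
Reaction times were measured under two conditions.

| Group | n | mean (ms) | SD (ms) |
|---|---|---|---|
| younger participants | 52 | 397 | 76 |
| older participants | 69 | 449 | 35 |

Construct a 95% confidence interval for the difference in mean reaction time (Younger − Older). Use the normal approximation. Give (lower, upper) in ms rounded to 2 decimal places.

(-74.25, -29.75)

Per-group SEs: s₁/√n₁ = 76/√52 = 10.5393, s₂/√n₂ = 35/√69 = 4.2135.
Unpooled SE of the difference: √(111.07684449 + 17.75358225) = 11.3503.
Margin of error = z* · SE = 1.960 × 11.3503 = 22.2466.
x̄₁ − x̄₂ = 397 − 449 = -52.0000.
CI: -52.0000 ± 22.2466 = (-74.25, -29.75).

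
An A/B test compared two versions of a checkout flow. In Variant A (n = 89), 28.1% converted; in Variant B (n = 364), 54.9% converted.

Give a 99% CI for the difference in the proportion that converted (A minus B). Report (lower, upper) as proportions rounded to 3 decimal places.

Each SE is √(p̂(1−p̂)/n): √(0.2810·0.7190/89) = 0.04765 and √(0.5490·0.4510/364) = 0.02608.
SE(p̂₁ − p̂₂) = √(SE₁² + SE₂²) = √(0.0022705225 + 0.0006801664) = 0.05432, since the two samples are independent.
At 99% confidence z* = 2.576; margin = 2.576 × 0.05432 = 0.13993.
The difference is 0.2810 − 0.5490 = -0.2680, so the interval is -0.2680 ± 0.13993 = (-0.408, -0.128).

(-0.408, -0.128)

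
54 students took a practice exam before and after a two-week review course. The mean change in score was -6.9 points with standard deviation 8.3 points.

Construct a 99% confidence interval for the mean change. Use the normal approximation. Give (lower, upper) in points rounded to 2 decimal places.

(-9.81, -3.99)

This is a matched-pairs design, so SE = s_d/√n = 8.3/√54 = 1.1295.
Margin = 2.576 × 1.1295 = 2.9096; the interval is -6.9 ± 2.9096 = (-9.81, -3.99).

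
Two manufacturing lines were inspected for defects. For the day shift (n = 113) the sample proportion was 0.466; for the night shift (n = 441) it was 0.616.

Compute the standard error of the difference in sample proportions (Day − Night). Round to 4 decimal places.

0.0523

The two standard errors are √(0.4660×0.5340/113) = 0.04693 and √(0.6160×0.3840/441) = 0.02316.
Because the samples are independent, SE_diff = √(0.04693² + 0.02316²) = 0.05233.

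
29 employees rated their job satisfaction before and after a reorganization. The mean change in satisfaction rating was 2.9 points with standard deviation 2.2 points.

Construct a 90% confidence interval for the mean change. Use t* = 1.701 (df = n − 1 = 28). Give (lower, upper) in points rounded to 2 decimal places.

(2.21, 3.59)

This is a matched-pairs design, so SE = s_d/√n = 2.2/√29 = 0.4085.
Margin = 1.701 × 0.4085 = 0.6949; the interval is 2.9 ± 0.6949 = (2.21, 3.59).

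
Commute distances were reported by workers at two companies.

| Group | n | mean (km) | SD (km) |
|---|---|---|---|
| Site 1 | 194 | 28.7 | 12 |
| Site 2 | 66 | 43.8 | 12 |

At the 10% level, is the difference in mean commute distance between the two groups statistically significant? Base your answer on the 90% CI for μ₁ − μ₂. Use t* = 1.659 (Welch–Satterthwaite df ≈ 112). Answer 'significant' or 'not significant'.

SE₁ = s₁/√n₁ = 12/√194 = 0.8615; SE₂ = 12/√66 = 1.4771.
Independent samples, unequal variances: SE_diff = √(SE₁² + SE₂²) = √(0.74218225 + 2.18182441) = 1.7100.
t* = 1.659, so margin of error = 1.659 × 1.7100 = 2.8369.
Difference in means = 28.7 − 43.8 = -15.1000.
-15.1000 ± 2.8369 → (-17.9369, -12.2631).
The interval (-17.9369, -12.2631) does not contain 0, so the difference is significant.

significant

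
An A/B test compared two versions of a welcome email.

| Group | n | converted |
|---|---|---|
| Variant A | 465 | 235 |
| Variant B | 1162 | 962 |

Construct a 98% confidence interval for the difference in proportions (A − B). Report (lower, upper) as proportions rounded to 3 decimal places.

(-0.382, -0.263)

First, p̂₁ = 235/465 = 0.5054; p̂₂ = 962/1162 = 0.8279.
The two standard errors are √(0.5054×0.4946/465) = 0.02319 and √(0.8279×0.1721/1162) = 0.01107.
Because the samples are independent, SE_diff = √(0.02319² + 0.01107²) = 0.02570.
Using z* = 2.326 for 98%, ME = 2.326 × 0.02570 = 0.05978.
p̂₁ − p̂₂ = -0.3225; interval -0.3225 ± 0.05978 gives (-0.382, -0.263).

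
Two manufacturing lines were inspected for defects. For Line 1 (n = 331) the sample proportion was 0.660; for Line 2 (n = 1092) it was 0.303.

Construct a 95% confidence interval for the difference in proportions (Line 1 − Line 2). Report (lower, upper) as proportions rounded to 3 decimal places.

Each SE is √(p̂(1−p̂)/n): √(0.6600·0.3400/331) = 0.02604 and √(0.3030·0.6970/1092) = 0.01391.
SE(p̂₁ − p̂₂) = √(SE₁² + SE₂²) = √(0.0006780816 + 0.0001934881) = 0.02952, since the two samples are independent.
At 95% confidence z* = 1.960; margin = 1.960 × 0.02952 = 0.05786.
The difference is 0.6600 − 0.3030 = 0.3570, so the interval is 0.3570 ± 0.05786 = (0.299, 0.415).

(0.299, 0.415)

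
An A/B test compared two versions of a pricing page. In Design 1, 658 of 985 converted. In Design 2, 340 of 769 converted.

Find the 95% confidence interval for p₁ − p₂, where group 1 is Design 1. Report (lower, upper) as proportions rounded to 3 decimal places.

(0.180, 0.272)

p̂₁ = 658/985 = 0.6680 and p̂₂ = 340/769 = 0.4421.
SE₁ = √(p̂₁(1−p̂₁)/n₁) = √(0.6680·0.3320/985) = 0.01501; SE₂ = √(0.4421·0.5579/769) = 0.01791.
Independent samples: SE of the difference = √(SE₁² + SE₂²) = √(0.0002253001 + 0.0003207681) = 0.02337.
z* for 95% confidence is 1.960, so the margin of error is 1.960 × 0.02337 = 0.04581.
Point estimate p̂₁ − p̂₂ = 0.6680 − 0.4421 = 0.2259.
0.2259 ± 0.04581 → (0.180, 0.272).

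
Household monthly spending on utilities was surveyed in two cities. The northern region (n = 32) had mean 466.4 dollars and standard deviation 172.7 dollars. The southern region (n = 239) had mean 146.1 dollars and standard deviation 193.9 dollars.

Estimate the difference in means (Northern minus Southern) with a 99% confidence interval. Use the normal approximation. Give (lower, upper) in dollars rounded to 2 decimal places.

Standard errors of each mean: 172.7/√32 = 30.5293 and 193.9/√239 = 12.5423.
SE(x̄₁ − x̄₂) = √(30.5293² + 12.5423²) = 33.0053 for independent samples with unequal variances.
With z* = 2.576, the margin is 2.576 × 33.0053 = 85.0217.
x̄₁ − x̄₂ = 466.4 − 146.1 = 320.3000; the interval is 320.3000 ± 85.0217 = (235.28, 405.32).

(235.28, 405.32)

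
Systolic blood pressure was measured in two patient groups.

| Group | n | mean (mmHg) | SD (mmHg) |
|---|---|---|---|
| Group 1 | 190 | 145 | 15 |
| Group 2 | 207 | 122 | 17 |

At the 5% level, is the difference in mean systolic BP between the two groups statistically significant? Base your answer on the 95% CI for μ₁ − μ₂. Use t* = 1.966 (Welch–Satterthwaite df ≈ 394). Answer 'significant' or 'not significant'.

significant

Standard errors of each mean: 15/√190 = 1.0882 and 17/√207 = 1.1816.
SE(x̄₁ − x̄₂) = √(1.0882² + 1.1816²) = 1.6063 for independent samples with unequal variances.
With t* = 1.966, the margin is 1.966 × 1.6063 = 3.1580.
x̄₁ − x̄₂ = 145 − 122 = 23.0000; the interval is 23.0000 ± 3.1580 = (19.8420, 26.1580).
The interval (19.8420, 26.1580) does not contain 0, so the difference is significant.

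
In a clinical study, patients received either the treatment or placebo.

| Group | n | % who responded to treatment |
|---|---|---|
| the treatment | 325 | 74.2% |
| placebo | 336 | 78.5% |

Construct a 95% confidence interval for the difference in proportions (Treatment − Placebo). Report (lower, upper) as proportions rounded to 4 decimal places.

Each SE is √(p̂(1−p̂)/n): √(0.7420·0.2580/325) = 0.02427 and √(0.7850·0.2150/336) = 0.02241.
SE(p̂₁ − p̂₂) = √(SE₁² + SE₂²) = √(0.0005890329 + 0.0005022081) = 0.03303, since the two samples are independent.
At 95% confidence z* = 1.960; margin = 1.960 × 0.03303 = 0.06474.
The difference is 0.7420 − 0.7850 = -0.0430, so the interval is -0.0430 ± 0.06474 = (-0.1077, 0.0217).

(-0.1077, 0.0217)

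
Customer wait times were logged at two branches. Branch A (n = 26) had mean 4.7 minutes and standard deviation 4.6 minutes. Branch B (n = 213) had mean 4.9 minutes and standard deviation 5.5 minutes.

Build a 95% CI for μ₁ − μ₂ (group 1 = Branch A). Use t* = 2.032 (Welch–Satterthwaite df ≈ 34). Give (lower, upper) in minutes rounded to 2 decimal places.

(-2.19, 1.79)

Per-group SEs: s₁/√n₁ = 4.6/√26 = 0.9021, s₂/√n₂ = 5.5/√213 = 0.3769.
Unpooled SE of the difference: √(0.81378441 + 0.14205361) = 0.9777.
Margin of error = t* · SE = 2.032 × 0.9777 = 1.9867.
x̄₁ − x̄₂ = 4.7 − 4.9 = -0.2000.
CI: -0.2000 ± 1.9867 = (-2.19, 1.79).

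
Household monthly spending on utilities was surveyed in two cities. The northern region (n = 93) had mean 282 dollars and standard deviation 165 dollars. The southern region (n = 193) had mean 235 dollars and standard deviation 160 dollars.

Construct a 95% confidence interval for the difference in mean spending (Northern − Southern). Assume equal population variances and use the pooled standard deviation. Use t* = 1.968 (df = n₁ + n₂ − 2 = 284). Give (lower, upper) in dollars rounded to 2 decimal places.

(6.85, 87.15)

s_p = √[((n₁−1)s₁² + (n₂−1)s₂²)/(n₁+n₂−2)] = √[(92·165² + 192·160²)/284] = 161.6367.
SE = 161.6367·√(1/93 + 1/193) = 20.4034.
With t* = 1.968, margin = 1.968 × 20.4034 = 40.1539.
x̄₁ − x̄₂ = 282 − 235 = 47.0000; interval 47.0000 ± 40.1539 = (6.85, 87.15).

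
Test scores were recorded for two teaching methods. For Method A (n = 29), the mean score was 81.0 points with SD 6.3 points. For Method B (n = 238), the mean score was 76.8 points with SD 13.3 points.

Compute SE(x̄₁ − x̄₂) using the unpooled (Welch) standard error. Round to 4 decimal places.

Standard errors of each mean: 6.3/√29 = 1.1699 and 13.3/√238 = 0.8621.
SE(x̄₁ − x̄₂) = √(1.1699² + 0.8621²) = 1.4532 for independent samples with unequal variances.

1.4532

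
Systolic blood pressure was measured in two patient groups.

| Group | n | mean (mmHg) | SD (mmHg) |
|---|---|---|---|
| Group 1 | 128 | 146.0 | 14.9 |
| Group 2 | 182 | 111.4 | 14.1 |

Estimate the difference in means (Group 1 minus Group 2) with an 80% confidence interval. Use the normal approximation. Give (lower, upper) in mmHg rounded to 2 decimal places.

(32.44, 36.76)

Standard errors of each mean: 14.9/√128 = 1.3170 and 14.1/√182 = 1.0452.
SE(x̄₁ − x̄₂) = √(1.3170² + 1.0452²) = 1.6813 for independent samples with unequal variances.
With z* = 1.282, the margin is 1.282 × 1.6813 = 2.1554.
x̄₁ − x̄₂ = 146.0 − 111.4 = 34.6000; the interval is 34.6000 ± 2.1554 = (32.44, 36.76).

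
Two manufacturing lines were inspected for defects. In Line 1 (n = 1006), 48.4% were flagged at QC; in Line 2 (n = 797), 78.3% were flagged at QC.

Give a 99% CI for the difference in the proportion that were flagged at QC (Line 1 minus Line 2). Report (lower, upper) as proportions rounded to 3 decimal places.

The two standard errors are √(0.4840×0.5160/1006) = 0.01576 and √(0.7830×0.2170/797) = 0.01460.
Because the samples are independent, SE_diff = √(0.01576² + 0.01460²) = 0.02148.
Using z* = 2.576 for 99%, ME = 2.576 × 0.02148 = 0.05533.
p̂₁ − p̂₂ = -0.2990; interval -0.2990 ± 0.05533 gives (-0.354, -0.244).

(-0.354, -0.244)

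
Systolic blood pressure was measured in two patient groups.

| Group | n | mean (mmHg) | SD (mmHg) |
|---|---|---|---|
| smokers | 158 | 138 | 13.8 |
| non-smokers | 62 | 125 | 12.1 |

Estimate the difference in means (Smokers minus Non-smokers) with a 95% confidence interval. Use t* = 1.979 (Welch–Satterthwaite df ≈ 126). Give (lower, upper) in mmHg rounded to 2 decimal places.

(9.26, 16.74)

SE₁ = s₁/√n₁ = 13.8/√158 = 1.0979; SE₂ = 12.1/√62 = 1.5367.
Independent samples, unequal variances: SE_diff = √(SE₁² + SE₂²) = √(1.20538441 + 2.36144689) = 1.8886.
t* = 1.979, so margin of error = 1.979 × 1.8886 = 3.7375.
Difference in means = 138 − 125 = 13.0000.
13.0000 ± 3.7375 → (9.26, 16.74).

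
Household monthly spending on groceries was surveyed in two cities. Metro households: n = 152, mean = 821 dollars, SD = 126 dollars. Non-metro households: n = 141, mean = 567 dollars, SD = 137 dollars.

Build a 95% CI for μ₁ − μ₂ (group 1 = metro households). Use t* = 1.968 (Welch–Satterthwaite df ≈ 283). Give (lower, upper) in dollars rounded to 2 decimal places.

Standard errors of each mean: 126/√152 = 10.2199 and 137/√141 = 11.5375.
SE(x̄₁ − x̄₂) = √(10.2199² + 11.5375²) = 15.4130 for independent samples with unequal variances.
With t* = 1.968, the margin is 1.968 × 15.4130 = 30.3328.
x̄₁ − x̄₂ = 821 − 567 = 254.0000; the interval is 254.0000 ± 30.3328 = (223.67, 284.33).

(223.67, 284.33)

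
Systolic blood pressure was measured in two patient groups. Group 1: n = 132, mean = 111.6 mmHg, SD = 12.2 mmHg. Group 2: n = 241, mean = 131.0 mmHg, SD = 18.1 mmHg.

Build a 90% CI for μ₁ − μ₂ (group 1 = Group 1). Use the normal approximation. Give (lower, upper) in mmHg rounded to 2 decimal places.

Standard errors of each mean: 12.2/√132 = 1.0619 and 18.1/√241 = 1.1659.
SE(x̄₁ − x̄₂) = √(1.0619² + 1.1659²) = 1.5770 for independent samples with unequal variances.
With z* = 1.645, the margin is 1.645 × 1.5770 = 2.5942.
x̄₁ − x̄₂ = 111.6 − 131.0 = -19.4000; the interval is -19.4000 ± 2.5942 = (-21.99, -16.81).

(-21.99, -16.81)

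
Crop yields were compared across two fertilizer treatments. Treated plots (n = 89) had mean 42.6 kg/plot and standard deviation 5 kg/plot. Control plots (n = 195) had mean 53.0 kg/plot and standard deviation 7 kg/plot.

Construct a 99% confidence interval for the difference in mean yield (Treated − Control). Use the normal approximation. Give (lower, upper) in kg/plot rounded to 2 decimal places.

SE₁ = s₁/√n₁ = 5/√89 = 0.5300; SE₂ = 7/√195 = 0.5013.
Independent samples, unequal variances: SE_diff = √(SE₁² + SE₂²) = √(0.2809 + 0.25130169) = 0.7295.
z* = 2.576, so margin of error = 2.576 × 0.7295 = 1.8792.
Difference in means = 42.6 − 53.0 = -10.4000.
-10.4000 ± 1.8792 → (-12.28, -8.52).

(-12.28, -8.52)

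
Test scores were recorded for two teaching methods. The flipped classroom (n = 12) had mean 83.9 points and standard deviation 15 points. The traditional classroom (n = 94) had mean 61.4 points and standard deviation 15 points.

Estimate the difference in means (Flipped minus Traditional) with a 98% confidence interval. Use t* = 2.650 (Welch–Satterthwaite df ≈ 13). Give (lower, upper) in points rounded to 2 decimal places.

Per-group SEs: s₁/√n₁ = 15/√12 = 4.3301, s₂/√n₂ = 15/√94 = 1.5471.
Unpooled SE of the difference: √(18.74976601 + 2.39351841) = 4.5982.
Margin of error = t* · SE = 2.650 × 4.5982 = 12.1852.
x̄₁ − x̄₂ = 83.9 − 61.4 = 22.5000.
CI: 22.5000 ± 12.1852 = (10.31, 34.69).

(10.31, 34.69)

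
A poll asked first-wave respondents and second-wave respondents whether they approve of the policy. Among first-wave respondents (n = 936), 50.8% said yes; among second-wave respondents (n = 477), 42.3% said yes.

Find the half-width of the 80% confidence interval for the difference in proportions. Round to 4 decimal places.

SE₁ = √(p̂₁(1−p̂₁)/n₁) = √(0.5080·0.4920/936) = 0.01634; SE₂ = √(0.4230·0.5770/477) = 0.02262.
Independent samples: SE of the difference = √(SE₁² + SE₂²) = √(0.0002669956 + 0.0005116644) = 0.02790.
z* for 80% confidence is 1.282, so the margin of error is 1.282 × 0.02790 = 0.03577.

0.0358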